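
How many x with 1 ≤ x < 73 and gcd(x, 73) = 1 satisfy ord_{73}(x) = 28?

0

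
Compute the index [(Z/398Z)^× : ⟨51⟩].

2

By Lagrange's theorem, ord_398(51) divides φ(398) = φ(2)·φ(199) = 1·198 = 198 = 2 · 3^2 · 11.
Divisors of 198: 1, 2, 3, 6, 9, 11, 18, 22, 33, 66, 99, 198.
Check 51^d mod 398 for each divisor in increasing order:
51^1 ≡ 51
51^2 ≡ 213
51^3 ≡ 117
51^6 ≡ 157
51^9 ≡ 61
51^11 ≡ 257
51^18 ≡ 139
51^22 ≡ 379
51^33 ≡ 291
51^66 ≡ 305
51^99 ≡ 1
The order of 51 is 99, so the subgroup it generates has 99 elements.
Index = |(Z/398Z)^×| / |⟨51⟩| = 198 / 99 = 2.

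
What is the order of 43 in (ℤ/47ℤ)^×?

The order of 43 must divide φ(47) = 47 − 1 = 46 = 2 · 23.
Divisors of 46: 1, 2, 23, 46.
Evaluate successive powers at the divisors of 46:
43^1 ≡ 43 (mod 47)
43^2 ≡ 16 (mod 47)
43^23 ≡ 46 (mod 47)
43^46 ≡ 1 (mod 47) ✓
So ord_47(43) = 46.

46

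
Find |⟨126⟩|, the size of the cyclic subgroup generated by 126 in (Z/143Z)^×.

15

ord(126) | φ(143) = φ(11·13) = (11−1)·(13−1) = 10·12 = 120 = 2^3 · 3 · 5.
Divisors of 120: 1, 2, 3, 4, 5, 6, 8, 10, 12, 15, 20, 24, 30, 40, 60, 120.
Test each divisor d:
126^1 ≡ 126
126^2 ≡ 3
126^3 ≡ 92
126^4 ≡ 9
126^5 ≡ 133
126^6 ≡ 27
126^8 ≡ 81
126^10 ≡ 100
126^12 ≡ 14
126^15 ≡ 1
Hence ord(126) = 15.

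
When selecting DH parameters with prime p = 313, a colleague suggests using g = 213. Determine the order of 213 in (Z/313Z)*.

156

ord(213) | φ(313) = 313 − 1 = 312 = 2^3 · 3 · 13.
Divisors of 312: 1, 2, 3, 4, 6, 8, 12, 13, 24, 26, 39, 52, 78, 104, 156, 312.
Test each divisor d:
213^1 ≡ 213 (mod 313)
213^2 ≡ 297 (mod 313)
213^3 ≡ 35 (mod 313)
213^4 ≡ 256 (mod 313)
213^6 ≡ 286 (mod 313)
213^8 ≡ 119 (mod 313)
213^12 ≡ 103 (mod 313)
213^13 ≡ 29 (mod 313)
213^24 ≡ 280 (mod 313)
213^26 ≡ 215 (mod 313)
213^39 ≡ 288 (mod 313)
213^52 ≡ 214 (mod 313)
213^78 ≡ 312 (mod 313)
213^104 ≡ 98 (mod 313)
213^156 ≡ 1 (mod 313) ✓
Hence ord(213) = 156.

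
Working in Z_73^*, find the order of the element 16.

9

The order of 16 must divide φ(73) = 73 − 1 = 72 = 2^3 · 3^2.
Divisors of 72: 1, 2, 3, 4, 6, 8, 9, 12, 18, 24, 36, 72.
Test each divisor d:
16^1 ≡ 16 (mod 73)
16^2 ≡ 37 (mod 73)
16^3 ≡ 8 (mod 73)
16^4 ≡ 55 (mod 73)
16^6 ≡ 64 (mod 73)
16^8 ≡ 32 (mod 73)
16^9 ≡ 1 (mod 73) ✓
So ord_73(16) = 9.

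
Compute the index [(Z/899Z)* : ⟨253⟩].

The order of 253 must divide φ(899) = φ(29·31) = (29−1)·(31−1) = 28·30 = 840 = 2^3 · 3 · 5 · 7.
Divisors of 840: 1, 2, 3, 4, 5, 6, 7, 8, 10, 12, 14, 15, 20, 21, 24, 28, 30, 35, 40, 42, 56, 60, 70, 84, 105, 120, 140, 168, 210, 280, 420, 840.
Evaluate successive powers at the divisors of 840:
253^1 ≡ 253
253^2 ≡ 180
253^3 ≡ 590
253^4 ≡ 36
253^5 ≡ 118
253^6 ≡ 187
253^7 ≡ 563
253^8 ≡ 397
253^10 ≡ 439
253^12 ≡ 807
253^14 ≡ 521
253^15 ≡ 559
253^20 ≡ 335
253^21 ≡ 249
253^24 ≡ 373
253^28 ≡ 842
253^30 ≡ 528
253^35 ≡ 273
253^40 ≡ 749
253^42 ≡ 869
253^56 ≡ 552
253^60 ≡ 94
253^70 ≡ 811
253^84 ≡ 1
Thus |⟨253⟩| = ord(253) = 84.
The index is φ(899) / ord(253) = 840 / 84 = 10.

10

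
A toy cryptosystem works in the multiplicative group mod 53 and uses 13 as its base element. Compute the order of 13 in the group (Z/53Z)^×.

13

The order of 13 must divide φ(53) = 53 − 1 = 52 = 2^2 · 13.
Divisors of 52: 1, 2, 4, 13, 26, 52.
Evaluate successive powers at the divisors of 52:
13^1 ≡ 13 (mod 53)
13^2 ≡ 10 (mod 53)
13^4 ≡ 47 (mod 53)
13^13 ≡ 1 (mod 53) ✓
So ord_53(13) = 13.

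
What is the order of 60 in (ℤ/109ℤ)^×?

The order of 60 must divide φ(109) = 109 − 1 = 108 = 2^2 · 3^3.
Divisors of 108: 1, 2, 3, 4, 6, 9, 12, 18, 27, 36, 54, 108.
Check 60^d mod 109 for each divisor in increasing order:
60^1 ≡ 60 (mod 109)
60^2 ≡ 3 (mod 109)
60^3 ≡ 71 (mod 109)
60^4 ≡ 9 (mod 109)
60^6 ≡ 27 (mod 109)
60^9 ≡ 64 (mod 109)
60^12 ≡ 75 (mod 109)
60^18 ≡ 63 (mod 109)
60^27 ≡ 108 (mod 109)
60^36 ≡ 45 (mod 109)
60^54 ≡ 1 (mod 109) ✓
Therefore the multiplicative order of 60 modulo 109 is 54.

54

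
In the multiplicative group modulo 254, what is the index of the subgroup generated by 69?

2

ord(69) | φ(254) = φ(2)·φ(127) = 1·126 = 126 = 2 · 3^2 · 7.
Divisors of 126: 1, 2, 3, 6, 7, 9, 14, 18, 21, 42, 63, 126.
Check 69^d mod 254 for each divisor in increasing order:
69^1 ≡ 69
69^2 ≡ 189
69^3 ≡ 87
69^6 ≡ 203
69^7 ≡ 37
69^9 ≡ 135
69^14 ≡ 99
69^18 ≡ 191
69^21 ≡ 107
69^42 ≡ 19
69^63 ≡ 1
The order of 69 is 63, so the subgroup it generates has 63 elements.
[(Z/254Z)^× : ⟨69⟩] = 126/63 = 2.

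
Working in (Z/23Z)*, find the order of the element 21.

22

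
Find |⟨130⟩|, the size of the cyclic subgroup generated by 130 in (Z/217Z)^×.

6

The order of 130 must divide φ(217) = φ(7·31) = (7−1)·(31−1) = 6·30 = 180 = 2^2 · 3^2 · 5.
Divisors of 180: 1, 2, 3, 4, 5, 6, 9, 10, 12, 15, 18, 20, 30, 36, 45, 60, 90, 180.
Check 130^d mod 217 for each divisor in increasing order:
130^1 ≡ 130 (mod 217)
130^2 ≡ 191 (mod 217)
130^3 ≡ 92 (mod 217)
130^4 ≡ 25 (mod 217)
130^5 ≡ 212 (mod 217)
130^6 ≡ 1 (mod 217) ✓
Hence ord(130) = 6.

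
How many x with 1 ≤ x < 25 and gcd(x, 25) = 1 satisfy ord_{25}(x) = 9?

0

φ(25) = φ(5^2) = 5·(5−1) = 20 = 2^2 · 5.
(Z/25Z)^× is cyclic (|G| = 20); a cyclic group of order m has exactly φ(d) elements of each order d | m, and none otherwise.
Since 9 ∤ 20, the count is 0.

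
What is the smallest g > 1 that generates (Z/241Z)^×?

7

φ(241) = 241 − 1 = 240 = 2^4 · 3 · 5.
Test candidates g = 2, 3, … against the prime factors q ∈ {2, 3, 5} of φ(241): g is a generator iff g^(240/q) ≢ 1 for every such q.
g = 2: 2^120 ≡ 1 — hits 1, so not a primitive root.
g = 3: 3^120 ≡ 1 — hits 1, so not a primitive root.
g = 4: 4^120 ≡ 1 — hits 1, so not a primitive root.
g = 5: 5^120 ≡ 1 — hits 1, so not a primitive root.
g = 6: 6^120 ≡ 1 — hits 1, so not a primitive root.
g = 7: 7^120 ≡ 240; 7^80 ≡ 15; 7^48 ≡ 91 — none is 1, so 7 is a primitive root.
So 7 is the smallest generator of (Z/241Z)^×.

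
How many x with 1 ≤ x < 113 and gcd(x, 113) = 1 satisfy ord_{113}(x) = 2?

φ(113) = 113 − 1 = 112 = 2^4 · 7.
(Z/113Z)^× is cyclic (|G| = 112); a cyclic group of order m has exactly φ(d) elements of each order d | m, and none otherwise.
2 | 112, and φ(2) = 2 − 1 = 1.

1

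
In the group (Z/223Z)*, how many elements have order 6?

2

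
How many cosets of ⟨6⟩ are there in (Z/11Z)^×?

ord(6) | φ(11) = 11 − 1 = 10 = 2 · 5.
Divisors of 10: 1, 2, 5, 10.
Test each divisor d:
6^1 ≡ 6
6^2 ≡ 3
6^5 ≡ 10
6^10 ≡ 1
The order of 6 is 10, so the subgroup it generates has 10 elements.
[(Z/11Z)^× : ⟨6⟩] = 10/10 = 1.

1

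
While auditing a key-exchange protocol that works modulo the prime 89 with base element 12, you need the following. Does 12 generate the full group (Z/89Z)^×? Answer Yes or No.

φ(89) = 89 − 1 = 88 = 2^3 · 11.
It suffices to check that the order of 12 is not a proper divisor of 88: compute 12^(88/q) for q ∈ {2, 11}.
12^44 ≡ 88 (mod 89)  [q = 2: ≢ 1 ✓]
12^8 ≡ 1 (mod 89)  [q = 11: ≡ 1 ✗]
12^8 ≡ 1 shows ord(12) | 8, strictly less than φ(89); not a primitive root.

No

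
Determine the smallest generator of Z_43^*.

φ(43) = 43 − 1 = 42 = 2 · 3 · 7.
g is a primitive root iff g^(42/q) ≢ 1 (mod 43) for each prime q ∈ {2, 3, 7}.
g = 2: 2^21 ≡ 42; 2^14 ≡ 1 — hits 1, so not a primitive root.
g = 3: 3^21 ≡ 42; 3^14 ≡ 36; 3^6 ≡ 41 — none is 1, so 3 is a primitive root.
The smallest primitive root modulo 43 is 3.

3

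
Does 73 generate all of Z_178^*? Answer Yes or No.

No

φ(178) = φ(2)·φ(89) = 1·88 = 88 = 2^3 · 11.
Test 73^(88/q) mod 178 for each prime factor q of 88:
73^44 ≡ 1 (mod 178)  [q = 2: ≡ 1 ✗]
73^8 ≡ 45 (mod 178)  [q = 11: ≢ 1 ✓]
Since 73^44 ≡ 1, the order of 73 divides 44 < 88, so 73 is not a primitive root.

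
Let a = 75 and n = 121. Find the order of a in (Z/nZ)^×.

By Lagrange's theorem, ord_121(75) divides φ(121) = φ(11^2) = 11·(11−1) = 110 = 2 · 5 · 11.
Divisors of 110: 1, 2, 5, 10, 11, 22, 55, 110.
Evaluate successive powers at the divisors of 110:
75^1 ≡ 75
75^2 ≡ 59
75^5 ≡ 78
75^10 ≡ 34
75^11 ≡ 9
75^22 ≡ 81
75^55 ≡ 1
Therefore the multiplicative order of 75 modulo 121 is 55.

55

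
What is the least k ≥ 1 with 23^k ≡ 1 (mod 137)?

136

The order of 23 must divide φ(137) = 137 − 1 = 136 = 2^3 · 17.
Divisors of 136: 1, 2, 4, 8, 17, 34, 68, 136.
Test each divisor d:
23^1 ≡ 23 (mod 137)
23^2 ≡ 118 (mod 137)
23^4 ≡ 87 (mod 137)
23^8 ≡ 34 (mod 137)
23^17 ≡ 10 (mod 137)
23^34 ≡ 100 (mod 137)
23^68 ≡ 136 (mod 137)
23^136 ≡ 1 (mod 137) ✓
Hence ord(23) = 136.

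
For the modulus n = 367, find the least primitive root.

6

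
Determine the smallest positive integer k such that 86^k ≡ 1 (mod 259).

Since 86 ∈ (Z/259Z)^×, its order divides φ(259) = φ(7·37) = (7−1)·(37−1) = 6·36 = 216 = 2^3 · 3^3.
Divisors of 216: 1, 2, 3, 4, 6, 8, 9, 12, 18, 24, 27, 36, 54, 72, 108, 216.
Test each divisor d:
86^1 ≡ 86 (mod 259)
86^2 ≡ 144 (mod 259)
86^3 ≡ 211 (mod 259)
86^4 ≡ 16 (mod 259)
86^6 ≡ 232 (mod 259)
86^8 ≡ 256 (mod 259)
86^9 ≡ 1 (mod 259) ✓
Therefore the multiplicative order of 86 modulo 259 is 9.

9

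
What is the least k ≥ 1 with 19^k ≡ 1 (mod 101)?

25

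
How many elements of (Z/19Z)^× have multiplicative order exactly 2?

1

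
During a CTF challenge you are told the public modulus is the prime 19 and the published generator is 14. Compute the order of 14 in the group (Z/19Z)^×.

18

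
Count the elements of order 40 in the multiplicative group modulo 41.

φ(41) = 41 − 1 = 40 = 2^3 · 5.
(Z/41Z)^× is cyclic (|G| = 40); a cyclic group of order m has exactly φ(d) elements of each order d | m, and none otherwise.
40 = 2^3 · 5 divides 40, and φ(40) = 16.

16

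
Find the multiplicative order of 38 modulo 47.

46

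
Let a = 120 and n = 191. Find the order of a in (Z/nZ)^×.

ord(120) | φ(191) = 191 − 1 = 190 = 2 · 5 · 19.
Divisors of 190: 1, 2, 5, 10, 19, 38, 95, 190.
Evaluate successive powers at the divisors of 190:
120^1 ≡ 120
120^2 ≡ 75
120^5 ≡ 6
120^10 ≡ 36
120^19 ≡ 49
120^38 ≡ 109
120^95 ≡ 1
So ord_191(120) = 95.

95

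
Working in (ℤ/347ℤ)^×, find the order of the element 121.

173

The order of 121 must divide φ(347) = 347 − 1 = 346 = 2 · 173.
Divisors of 346: 1, 2, 173, 346.
Check 121^d mod 347 for each divisor in increasing order:
121^1 ≡ 121 (mod 347)
121^2 ≡ 67 (mod 347)
121^173 ≡ 1 (mod 347) ✓
So ord_347(121) = 173.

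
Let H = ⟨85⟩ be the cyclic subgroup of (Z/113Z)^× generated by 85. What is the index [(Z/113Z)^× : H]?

8

The order of 85 must divide φ(113) = 113 − 1 = 112 = 2^4 · 7.
Divisors of 112: 1, 2, 4, 7, 8, 14, 16, 28, 56, 112.
Evaluate successive powers at the divisors of 112:
85^1 ≡ 85 (mod 113)
85^2 ≡ 106 (mod 113)
85^4 ≡ 49 (mod 113)
85^7 ≡ 112 (mod 113)
85^8 ≡ 28 (mod 113)
85^14 ≡ 1 (mod 113) ✓
The order of 85 is 14, so the subgroup it generates has 14 elements.
Index = |(Z/113Z)^×| / |⟨85⟩| = 112 / 14 = 8.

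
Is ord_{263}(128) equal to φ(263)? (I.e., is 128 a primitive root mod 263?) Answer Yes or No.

φ(263) = 263 − 1 = 262 = 2 · 131.
An element g generates (Z/263Z)^× iff g^(262/q) ≢ 1 (mod 263) for each prime q ∈ {2, 131}.
128^131 ≡ 1 (mod 263)  [q = 2: ≡ 1 ✗]
128^2 ≡ 78 (mod 263)  [q = 131: ≢ 1 ✓]
128^131 ≡ 1 shows ord(128) | 131, strictly less than φ(263); not a primitive root.

No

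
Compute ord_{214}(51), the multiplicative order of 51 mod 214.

By Lagrange's theorem, ord_214(51) divides φ(214) = φ(2)·φ(107) = 1·106 = 106 = 2 · 53.
Divisors of 106: 1, 2, 53, 106.
Compute 51^d (mod 214) for the divisors d until we hit 1:
51^1 ≡ 51 (mod 214)
51^2 ≡ 33 (mod 214)
51^53 ≡ 213 (mod 214)
51^106 ≡ 1 (mod 214) ✓
Therefore the multiplicative order of 51 modulo 214 is 106.

106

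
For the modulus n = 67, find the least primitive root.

2

φ(67) = 67 − 1 = 66 = 2 · 3 · 11.
g is a primitive root iff g^(66/q) ≢ 1 (mod 67) for each prime q ∈ {2, 3, 11}.
g = 2: 2^33 ≡ 66; 2^22 ≡ 37; 2^6 ≡ 64 — none is 1, so 2 is a primitive root.
So 2 is the smallest generator of (Z/67Z)^×.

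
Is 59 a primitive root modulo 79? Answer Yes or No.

Yes

φ(79) = 79 − 1 = 78 = 2 · 3 · 13.
It suffices to check that the order of 59 is not a proper divisor of 78: compute 59^(78/q) for q ∈ {2, 3, 13}.
59^39 ≡ 78 (mod 79)  [q = 2: ≢ 1 ✓]
59^26 ≡ 23 (mod 79)  [q = 3: ≢ 1 ✓]
59^6 ≡ 46 (mod 79)  [q = 13: ≢ 1 ✓]
Every test exponent gives a nontrivial residue, hence 59 generates the full group.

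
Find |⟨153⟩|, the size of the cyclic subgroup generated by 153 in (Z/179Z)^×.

ord(153) | φ(179) = 179 − 1 = 178 = 2 · 89.
Divisors of 178: 1, 2, 89, 178.
Test each divisor d:
153^1 ≡ 153 (mod 179)
153^2 ≡ 139 (mod 179)
153^89 ≡ 1 (mod 179) ✓
Hence ord(153) = 89.

89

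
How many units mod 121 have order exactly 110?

φ(121) = φ(11^2) = 11·(11−1) = 110 = 2 · 5 · 11.
Since (Z/121Z)^× is cyclic of order 110, the number of elements of order d is φ(d) when d | 110 and 0 otherwise.
110 = 2 · 5 · 11 divides 110, and φ(110) = 40.

40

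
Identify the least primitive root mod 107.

2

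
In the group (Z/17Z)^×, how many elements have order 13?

0

φ(17) = 17 − 1 = 16 = 2^4.
(Z/17Z)^× is cyclic (|G| = 16); a cyclic group of order m has exactly φ(d) elements of each order d | m, and none otherwise.
Here 16 is not a multiple of 13, so there are no elements of order 13.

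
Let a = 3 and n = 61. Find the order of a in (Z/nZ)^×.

10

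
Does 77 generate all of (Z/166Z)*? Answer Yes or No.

φ(166) = φ(2)·φ(83) = 1·82 = 82 = 2 · 41.
Test 77^(82/q) mod 166 for each prime factor q of 82:
77^41 ≡ 1 (mod 166)  [q = 2: ≡ 1 ✗]
77^2 ≡ 119 (mod 166)  [q = 41: ≢ 1 ✓]
Since 77^41 ≡ 1, the order of 77 divides 41 < 82, so 77 is not a primitive root.

No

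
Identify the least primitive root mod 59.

φ(59) = 59 − 1 = 58 = 2 · 29.
g is a primitive root iff g^(58/q) ≢ 1 (mod 59) for each prime q ∈ {2, 29}.
g = 2: 2^29 ≡ 58; 2^2 ≡ 4 — none is 1, so 2 is a primitive root.
So 2 is the smallest generator of (Z/59Z)^×.

2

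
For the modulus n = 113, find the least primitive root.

φ(113) = 113 − 1 = 112 = 2^4 · 7.
g is a primitive root iff g^(112/q) ≢ 1 (mod 113) for each prime q ∈ {2, 7}.
g = 2: 2^56 ≡ 1 — hits 1, so not a primitive root.
g = 3: 3^56 ≡ 112; 3^16 ≡ 49 — none is 1, so 3 is a primitive root.
So 3 is the smallest generator of (Z/113Z)^×.

3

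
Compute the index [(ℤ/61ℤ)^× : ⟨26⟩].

1

ord(26) | φ(61) = 61 − 1 = 60 = 2^2 · 3 · 5.
Divisors of 60: 1, 2, 3, 4, 5, 6, 10, 12, 15, 20, 30, 60.
Check 26^d mod 61 for each divisor in increasing order:
26^1 ≡ 26 (mod 61)
26^2 ≡ 5 (mod 61)
26^3 ≡ 8 (mod 61)
26^4 ≡ 25 (mod 61)
26^5 ≡ 40 (mod 61)
26^6 ≡ 3 (mod 61)
26^10 ≡ 14 (mod 61)
26^12 ≡ 9 (mod 61)
26^15 ≡ 11 (mod 61)
26^20 ≡ 13 (mod 61)
26^30 ≡ 60 (mod 61)
26^60 ≡ 1 (mod 61) ✓
The order of 26 is 60, so the subgroup it generates has 60 elements.
The index is φ(61) / ord(26) = 60 / 60 = 1.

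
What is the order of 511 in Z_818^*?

51

By Lagrange's theorem, ord_818(511) divides φ(818) = φ(2)·φ(409) = 1·408 = 408 = 2^3 · 3 · 17.
Divisors of 408: 1, 2, 3, 4, 6, 8, 12, 17, 24, 34, 51, 68, 102, 136, 204, 408.
Check 511^d mod 818 for each divisor in increasing order:
511^1 ≡ 511
511^2 ≡ 179
511^3 ≡ 671
511^4 ≡ 139
511^6 ≡ 341
511^8 ≡ 507
511^12 ≡ 125
511^17 ≡ 53
511^24 ≡ 83
511^34 ≡ 355
511^51 ≡ 1
The smallest such exponent is 51, so the order of 511 is 51.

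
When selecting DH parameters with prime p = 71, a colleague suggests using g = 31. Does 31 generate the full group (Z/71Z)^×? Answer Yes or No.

φ(71) = 71 − 1 = 70 = 2 · 5 · 7.
It suffices to check that the order of 31 is not a proper divisor of 70: compute 31^(70/q) for q ∈ {2, 5, 7}.
31^35 ≡ 70 (mod 71)  [q = 2: ≢ 1 ✓]
31^14 ≡ 54 (mod 71)  [q = 5: ≢ 1 ✓]
31^10 ≡ 20 (mod 71)  [q = 7: ≢ 1 ✓]
Every test exponent gives a nontrivial residue, hence 31 generates the full group.

Yes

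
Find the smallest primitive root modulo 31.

3

φ(31) = 31 − 1 = 30 = 2 · 3 · 5.
g is a primitive root iff g^(30/q) ≢ 1 (mod 31) for each prime q ∈ {2, 3, 5}.
g = 2: 2^15 ≡ 1 — hits 1, so not a primitive root.
g = 3: 3^15 ≡ 30; 3^10 ≡ 25; 3^6 ≡ 16 — none is 1, so 3 is a primitive root.
So 3 is the smallest generator of (Z/31Z)^×.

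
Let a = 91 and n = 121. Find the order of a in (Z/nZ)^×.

55

ord(91) | φ(121) = φ(11^2) = 11·(11−1) = 110 = 2 · 5 · 11.
Divisors of 110: 1, 2, 5, 10, 11, 22, 55, 110.
Check 91^d mod 121 for each divisor in increasing order:
91^1 ≡ 91 (mod 121)
91^2 ≡ 53 (mod 121)
91^5 ≡ 67 (mod 121)
91^10 ≡ 12 (mod 121)
91^11 ≡ 3 (mod 121)
91^22 ≡ 9 (mod 121)
91^55 ≡ 1 (mod 121) ✓
Therefore the multiplicative order of 91 modulo 121 is 55.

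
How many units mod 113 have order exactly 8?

4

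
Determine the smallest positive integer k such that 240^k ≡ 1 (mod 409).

68

By Lagrange's theorem, ord_409(240) divides φ(409) = 409 − 1 = 408 = 2^3 · 3 · 17.
Divisors of 408: 1, 2, 3, 4, 6, 8, 12, 17, 24, 34, 51, 68, 102, 136, 204, 408.
Evaluate successive powers at the divisors of 408:
240^1 ≡ 240
240^2 ≡ 340
240^3 ≡ 209
240^4 ≡ 262
240^6 ≡ 327
240^8 ≡ 341
240^12 ≡ 180
240^17 ≡ 143
240^24 ≡ 89
240^34 ≡ 408
240^51 ≡ 266
240^68 ≡ 1
Hence ord(240) = 68.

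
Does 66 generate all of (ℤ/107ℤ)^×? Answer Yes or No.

φ(107) = 107 − 1 = 106 = 2 · 53.
Test 66^(106/q) mod 107 for each prime factor q of 106:
66^53 ≡ 106 (mod 107)  [q = 2: ≢ 1 ✓]
66^2 ≡ 76 (mod 107)  [q = 53: ≢ 1 ✓]
Every test exponent gives a nontrivial residue, hence 66 generates the full group.

Yes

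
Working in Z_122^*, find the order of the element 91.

60

ord(91) | φ(122) = φ(2)·φ(61) = 1·60 = 60 = 2^2 · 3 · 5.
Divisors of 60: 1, 2, 3, 4, 5, 6, 10, 12, 15, 20, 30, 60.
Compute 91^d (mod 122) for the divisors d until we hit 1:
91^1 ≡ 91
91^2 ≡ 107
91^3 ≡ 99
91^4 ≡ 103
91^5 ≡ 101
91^6 ≡ 41
91^10 ≡ 75
91^12 ≡ 95
91^15 ≡ 11
91^20 ≡ 13
91^30 ≡ 121
91^60 ≡ 1
Hence ord(91) = 60.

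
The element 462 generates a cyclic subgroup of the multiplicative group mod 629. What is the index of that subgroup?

By Lagrange's theorem, ord_629(462) divides φ(629) = φ(17·37) = (17−1)·(37−1) = 16·36 = 576 = 2^6 · 3^2.
Divisors of 576: 1, 2, 3, 4, 6, 8, 9, 12, 16, 18, 24, 32, 36, 48, 64, 72, 96, 144, 192, 288, 576.
Evaluate successive powers at the divisors of 576:
462^1 ≡ 462 (mod 629)
462^2 ≡ 213 (mod 629)
462^3 ≡ 282 (mod 629)
462^4 ≡ 81 (mod 629)
462^6 ≡ 270 (mod 629)
462^8 ≡ 271 (mod 629)
462^9 ≡ 31 (mod 629)
462^12 ≡ 565 (mod 629)
462^16 ≡ 477 (mod 629)
462^18 ≡ 332 (mod 629)
462^24 ≡ 322 (mod 629)
462^32 ≡ 460 (mod 629)
462^36 ≡ 149 (mod 629)
462^48 ≡ 528 (mod 629)
462^64 ≡ 256 (mod 629)
462^72 ≡ 186 (mod 629)
462^96 ≡ 137 (mod 629)
462^144 ≡ 1 (mod 629) ✓
So ord_629(462) = 144, hence |⟨462⟩| = 144.
Index = |(Z/629Z)^×| / |⟨462⟩| = 576 / 144 = 4.

4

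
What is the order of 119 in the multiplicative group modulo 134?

Since 119 ∈ (Z/134Z)^×, its order divides φ(134) = φ(2)·φ(67) = 1·66 = 66 = 2 · 3 · 11.
Divisors of 66: 1, 2, 3, 6, 11, 22, 33, 66.
Test each divisor d:
119^1 ≡ 119 (mod 134)
119^2 ≡ 91 (mod 134)
119^3 ≡ 109 (mod 134)
119^6 ≡ 89 (mod 134)
119^11 ≡ 133 (mod 134)
119^22 ≡ 1 (mod 134) ✓
So ord_134(119) = 22.

22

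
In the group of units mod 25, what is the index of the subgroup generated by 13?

1

ord(13) | φ(25) = φ(5^2) = 5·(5−1) = 20 = 2^2 · 5.
Divisors of 20: 1, 2, 4, 5, 10, 20.
Evaluate successive powers at the divisors of 20:
13^1 ≡ 13 (mod 25)
13^2 ≡ 19 (mod 25)
13^4 ≡ 11 (mod 25)
13^5 ≡ 18 (mod 25)
13^10 ≡ 24 (mod 25)
13^20 ≡ 1 (mod 25) ✓
So ord_25(13) = 20, hence |⟨13⟩| = 20.
The index is φ(25) / ord(13) = 20 / 20 = 1.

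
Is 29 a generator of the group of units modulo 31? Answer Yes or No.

φ(31) = 31 − 1 = 30 = 2 · 3 · 5.
An element g generates (Z/31Z)^× iff g^(30/q) ≢ 1 (mod 31) for each prime q ∈ {2, 3, 5}.
29^15 ≡ 30 (mod 31)  [q = 2: ≢ 1 ✓]
29^10 ≡ 1 (mod 31)  [q = 3: ≡ 1 ✗]
29^6 ≡ 2 (mod 31)  [q = 5: ≢ 1 ✓]
29^10 ≡ 1 shows ord(29) | 10, strictly less than φ(31); not a primitive root.

No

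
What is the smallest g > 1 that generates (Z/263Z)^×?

φ(263) = 263 − 1 = 262 = 2 · 131.
Test candidates g = 2, 3, … against the prime factors q ∈ {2, 131} of φ(263): g is a generator iff g^(262/q) ≢ 1 for every such q.
g = 2: 2^131 ≡ 1 — hits 1, so not a primitive root.
g = 3: 3^131 ≡ 1 — hits 1, so not a primitive root.
g = 4: 4^131 ≡ 1 — hits 1, so not a primitive root.
g = 5: 5^131 ≡ 262; 5^2 ≡ 25 — none is 1, so 5 is a primitive root.
So 5 is the smallest generator of (Z/263Z)^×.

5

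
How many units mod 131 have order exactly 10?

φ(131) = 131 − 1 = 130 = 2 · 5 · 13.
In a cyclic group of order 130, there are φ(d) elements of order d for each divisor d of 130, and zero for non-divisors.
10 = 2 · 5 divides 130, and φ(10) = 4.

4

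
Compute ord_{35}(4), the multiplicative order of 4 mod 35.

6

Since 4 ∈ (Z/35Z)^×, its order divides φ(35) = φ(5·7) = (5−1)·(7−1) = 4·6 = 24 = 2^3 · 3.
Divisors of 24: 1, 2, 3, 4, 6, 8, 12, 24.
Test each divisor d:
4^1 ≡ 4
4^2 ≡ 16
4^3 ≡ 29
4^4 ≡ 11
4^6 ≡ 1
So ord_35(4) = 6.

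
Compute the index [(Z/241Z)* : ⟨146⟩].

ord(146) | φ(241) = 241 − 1 = 240 = 2^4 · 3 · 5.
Divisors of 240: 1, 2, 3, 4, 5, 6, 8, 10, 12, 15, 16, 20, 24, 30, 40, 48, 60, 80, 120, 240.
Check 146^d mod 241 for each divisor in increasing order:
146^1 ≡ 146
146^2 ≡ 108
146^3 ≡ 103
146^4 ≡ 96
146^5 ≡ 38
146^6 ≡ 5
146^8 ≡ 58
146^10 ≡ 239
146^12 ≡ 25
146^15 ≡ 165
146^16 ≡ 231
146^20 ≡ 4
146^24 ≡ 143
146^30 ≡ 233
146^40 ≡ 16
146^48 ≡ 205
146^60 ≡ 64
146^80 ≡ 15
146^120 ≡ 240
146^240 ≡ 1
The order of 146 is 240, so the subgroup it generates has 240 elements.
The index is φ(241) / ord(146) = 240 / 240 = 1.

1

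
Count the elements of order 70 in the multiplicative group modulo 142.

φ(142) = φ(2)·φ(71) = 1·70 = 70 = 2 · 5 · 7.
Since (Z/142Z)^× is cyclic of order 70, the number of elements of order d is φ(d) when d | 70 and 0 otherwise.
70 = 2 · 5 · 7 divides 70, and φ(70) = 24.

24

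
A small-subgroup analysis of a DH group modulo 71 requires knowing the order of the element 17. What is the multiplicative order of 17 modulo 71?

The order of 17 must divide φ(71) = 71 − 1 = 70 = 2 · 5 · 7.
Divisors of 70: 1, 2, 5, 7, 10, 14, 35, 70.
Compute 17^d (mod 71) for the divisors d until we hit 1:
17^1 ≡ 17 (mod 71)
17^2 ≡ 5 (mod 71)
17^5 ≡ 70 (mod 71)
17^7 ≡ 66 (mod 71)
17^10 ≡ 1 (mod 71) ✓
So ord_71(17) = 10.

10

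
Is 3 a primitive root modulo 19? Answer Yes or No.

Yes

φ(19) = 19 − 1 = 18 = 2 · 3^2.
An element g generates (Z/19Z)^× iff g^(18/q) ≢ 1 (mod 19) for each prime q ∈ {2, 3}.
3^9 ≡ 18 (mod 19)  [q = 2: ≢ 1 ✓]
3^6 ≡ 7 (mod 19)  [q = 3: ≢ 1 ✓]
None equal 1, so ord_19(3) = 18: 3 is a primitive root.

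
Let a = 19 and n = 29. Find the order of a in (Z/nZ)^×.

By Lagrange's theorem, ord_29(19) divides φ(29) = 29 − 1 = 28 = 2^2 · 7.
Divisors of 28: 1, 2, 4, 7, 14, 28.
Test each divisor d:
19^1 ≡ 19 (mod 29)
19^2 ≡ 13 (mod 29)
19^4 ≡ 24 (mod 29)
19^7 ≡ 12 (mod 29)
19^14 ≡ 28 (mod 29)
19^28 ≡ 1 (mod 29) ✓
The smallest such exponent is 28, so the order of 19 is 28.

28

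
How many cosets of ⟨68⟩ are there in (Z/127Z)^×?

Since 68 ∈ (Z/127Z)^×, its order divides φ(127) = 127 − 1 = 126 = 2 · 3^2 · 7.
Divisors of 126: 1, 2, 3, 6, 7, 9, 14, 18, 21, 42, 63, 126.
Check 68^d mod 127 for each divisor in increasing order:
68^1 ≡ 68 (mod 127)
68^2 ≡ 52 (mod 127)
68^3 ≡ 107 (mod 127)
68^6 ≡ 19 (mod 127)
68^7 ≡ 22 (mod 127)
68^9 ≡ 1 (mod 127) ✓
The order of 68 is 9, so the subgroup it generates has 9 elements.
[(Z/127Z)^× : ⟨68⟩] = 126/9 = 14.

14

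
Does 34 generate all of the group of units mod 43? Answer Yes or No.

φ(43) = 43 − 1 = 42 = 2 · 3 · 7.
Test 34^(42/q) mod 43 for each prime factor q of 42:
34^21 ≡ 42 (mod 43)  [q = 2: ≢ 1 ✓]
34^14 ≡ 6 (mod 43)  [q = 3: ≢ 1 ✓]
34^6 ≡ 4 (mod 43)  [q = 7: ≢ 1 ✓]
Every test exponent gives a nontrivial residue, hence 34 generates the full group.

Yes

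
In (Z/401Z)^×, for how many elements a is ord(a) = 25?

20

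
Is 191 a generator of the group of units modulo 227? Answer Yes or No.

Yes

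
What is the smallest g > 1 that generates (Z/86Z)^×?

3

φ(86) = φ(2)·φ(43) = 1·42 = 42 = 2 · 3 · 7.
g is a primitive root iff g^(42/q) ≢ 1 (mod 86) for each prime q ∈ {2, 3, 7}.
g = 2: gcd(2, 86) = 2 > 1, not a unit — skip.
g = 3: 3^21 ≡ 85; 3^14 ≡ 79; 3^6 ≡ 41 — none is 1, so 3 is a primitive root.
The smallest primitive root modulo 86 is 3.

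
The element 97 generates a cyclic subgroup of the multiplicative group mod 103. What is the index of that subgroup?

2

By Lagrange's theorem, ord_103(97) divides φ(103) = 103 − 1 = 102 = 2 · 3 · 17.
Divisors of 102: 1, 2, 3, 6, 17, 34, 51, 102.
Check 97^d mod 103 for each divisor in increasing order:
97^1 ≡ 97
97^2 ≡ 36
97^3 ≡ 93
97^6 ≡ 100
97^17 ≡ 56
97^34 ≡ 46
97^51 ≡ 1
Thus |⟨97⟩| = ord(97) = 51.
The index is φ(103) / ord(97) = 102 / 51 = 2.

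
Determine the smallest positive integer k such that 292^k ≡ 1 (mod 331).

Since 292 ∈ (Z/331Z)^×, its order divides φ(331) = 331 − 1 = 330 = 2 · 3 · 5 · 11.
Divisors of 330: 1, 2, 3, 5, 6, 10, 11, 15, 22, 30, 33, 55, 66, 110, 165, 330.
Check 292^d mod 331 for each divisor in increasing order:
292^1 ≡ 292 (mod 331)
292^2 ≡ 197 (mod 331)
292^3 ≡ 261 (mod 331)
292^5 ≡ 112 (mod 331)
292^6 ≡ 266 (mod 331)
292^10 ≡ 297 (mod 331)
292^11 ≡ 2 (mod 331)
292^15 ≡ 164 (mod 331)
292^22 ≡ 4 (mod 331)
292^30 ≡ 85 (mod 331)
292^33 ≡ 8 (mod 331)
292^55 ≡ 32 (mod 331)
292^66 ≡ 64 (mod 331)
292^110 ≡ 31 (mod 331)
292^165 ≡ 330 (mod 331)
292^330 ≡ 1 (mod 331) ✓
Therefore the multiplicative order of 292 modulo 331 is 330.

330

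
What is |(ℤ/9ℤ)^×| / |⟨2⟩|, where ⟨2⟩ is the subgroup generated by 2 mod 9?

ord(2) | φ(9) = φ(3^2) = 3·(3−1) = 6 = 2 · 3.
Divisors of 6: 1, 2, 3, 6.
Evaluate successive powers at the divisors of 6:
2^1 ≡ 2 (mod 9)
2^2 ≡ 4 (mod 9)
2^3 ≡ 8 (mod 9)
2^6 ≡ 1 (mod 9) ✓
So ord_9(2) = 6, hence |⟨2⟩| = 6.
The index is φ(9) / ord(2) = 6 / 6 = 1.

1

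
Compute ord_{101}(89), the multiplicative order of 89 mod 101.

100

Since 89 ∈ (Z/101Z)^×, its order divides φ(101) = 101 − 1 = 100 = 2^2 · 5^2.
Divisors of 100: 1, 2, 4, 5, 10, 20, 25, 50, 100.
Check 89^d mod 101 for each divisor in increasing order:
89^1 ≡ 89 (mod 101)
89^2 ≡ 43 (mod 101)
89^4 ≡ 31 (mod 101)
89^5 ≡ 32 (mod 101)
89^10 ≡ 14 (mod 101)
89^20 ≡ 95 (mod 101)
89^25 ≡ 10 (mod 101)
89^50 ≡ 100 (mod 101)
89^100 ≡ 1 (mod 101) ✓
Hence ord(89) = 100.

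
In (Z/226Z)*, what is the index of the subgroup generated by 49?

16

The order of 49 must divide φ(226) = φ(2)·φ(113) = 1·112 = 112 = 2^4 · 7.
Divisors of 112: 1, 2, 4, 7, 8, 14, 16, 28, 56, 112.
Compute 49^d (mod 226) for the divisors d until we hit 1:
49^1 ≡ 49 (mod 226)
49^2 ≡ 141 (mod 226)
49^4 ≡ 219 (mod 226)
49^7 ≡ 1 (mod 226) ✓
Thus |⟨49⟩| = ord(49) = 7.
Index = |(Z/226Z)^×| / |⟨49⟩| = 112 / 7 = 16.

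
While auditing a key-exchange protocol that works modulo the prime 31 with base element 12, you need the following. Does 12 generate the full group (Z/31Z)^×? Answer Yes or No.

Yes

φ(31) = 31 − 1 = 30 = 2 · 3 · 5.
Test 12^(30/q) mod 31 for each prime factor q of 30:
12^15 ≡ 30 (mod 31)  [q = 2: ≢ 1 ✓]
12^10 ≡ 25 (mod 31)  [q = 3: ≢ 1 ✓]
12^6 ≡ 2 (mod 31)  [q = 5: ≢ 1 ✓]
None equal 1, so ord_31(12) = 30: 12 is a primitive root.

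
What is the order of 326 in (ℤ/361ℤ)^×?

342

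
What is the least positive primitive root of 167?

5

φ(167) = 167 − 1 = 166 = 2 · 83.
Test candidates g = 2, 3, … against the prime factors q ∈ {2, 83} of φ(167): g is a generator iff g^(166/q) ≢ 1 for every such q.
g = 2: 2^83 ≡ 1 — hits 1, so not a primitive root.
g = 3: 3^83 ≡ 1 — hits 1, so not a primitive root.
g = 4: 4^83 ≡ 1 — hits 1, so not a primitive root.
g = 5: 5^83 ≡ 166; 5^2 ≡ 25 — none is 1, so 5 is a primitive root.
Hence the least primitive root of 167 is 5.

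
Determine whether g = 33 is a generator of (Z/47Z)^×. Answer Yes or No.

φ(47) = 47 − 1 = 46 = 2 · 23.
It suffices to check that the order of 33 is not a proper divisor of 46: compute 33^(46/q) for q ∈ {2, 23}.
33^23 ≡ 46 (mod 47)  [q = 2: ≢ 1 ✓]
33^2 ≡ 8 (mod 47)  [q = 23: ≢ 1 ✓]
Every test exponent gives a nontrivial residue, hence 33 generates the full group.

Yes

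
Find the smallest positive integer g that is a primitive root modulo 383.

5

φ(383) = 383 − 1 = 382 = 2 · 191.
Test candidates g = 2, 3, … against the prime factors q ∈ {2, 191} of φ(383): g is a generator iff g^(382/q) ≢ 1 for every such q.
g = 2: 2^191 ≡ 1 — hits 1, so not a primitive root.
g = 3: 3^191 ≡ 1 — hits 1, so not a primitive root.
g = 4: 4^191 ≡ 1 — hits 1, so not a primitive root.
g = 5: 5^191 ≡ 382; 5^2 ≡ 25 — none is 1, so 5 is a primitive root.
Hence the least primitive root of 383 is 5.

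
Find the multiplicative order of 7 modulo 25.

4

ord(7) | φ(25) = φ(5^2) = 5·(5−1) = 20 = 2^2 · 5.
Divisors of 20: 1, 2, 4, 5, 10, 20.
Check 7^d mod 25 for each divisor in increasing order:
7^1 ≡ 7
7^2 ≡ 24
7^4 ≡ 1
So ord_25(7) = 4.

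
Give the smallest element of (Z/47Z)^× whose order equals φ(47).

5

φ(47) = 47 − 1 = 46 = 2 · 23.
Test candidates g = 2, 3, … against the prime factors q ∈ {2, 23} of φ(47): g is a generator iff g^(46/q) ≢ 1 for every such q.
g = 2: 2^23 ≡ 1 — hits 1, so not a primitive root.
g = 3: 3^23 ≡ 1 — hits 1, so not a primitive root.
g = 4: 4^23 ≡ 1 — hits 1, so not a primitive root.
g = 5: 5^23 ≡ 46; 5^2 ≡ 25 — none is 1, so 5 is a primitive root.
The smallest primitive root modulo 47 is 5.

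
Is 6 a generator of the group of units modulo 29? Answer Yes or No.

No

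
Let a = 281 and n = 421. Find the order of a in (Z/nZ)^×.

105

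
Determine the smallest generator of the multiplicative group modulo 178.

3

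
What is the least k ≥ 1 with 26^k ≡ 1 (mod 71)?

ord(26) | φ(71) = 71 − 1 = 70 = 2 · 5 · 7.
Divisors of 70: 1, 2, 5, 7, 10, 14, 35, 70.
Test each divisor d:
26^1 ≡ 26 (mod 71)
26^2 ≡ 37 (mod 71)
26^5 ≡ 23 (mod 71)
26^7 ≡ 70 (mod 71)
26^10 ≡ 32 (mod 71)
26^14 ≡ 1 (mod 71) ✓
So ord_71(26) = 14.

14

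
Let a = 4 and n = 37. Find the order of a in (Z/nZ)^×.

18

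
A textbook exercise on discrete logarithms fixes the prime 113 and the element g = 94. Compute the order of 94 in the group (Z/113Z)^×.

112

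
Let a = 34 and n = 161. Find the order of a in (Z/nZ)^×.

The order of 34 must divide φ(161) = φ(7·23) = (7−1)·(23−1) = 6·22 = 132 = 2^2 · 3 · 11.
Divisors of 132: 1, 2, 3, 4, 6, 11, 12, 22, 33, 44, 66, 132.
Test each divisor d:
34^1 ≡ 34
34^2 ≡ 29
34^3 ≡ 20
34^4 ≡ 36
34^6 ≡ 78
34^11 ≡ 160
34^12 ≡ 127
34^22 ≡ 1
Therefore the multiplicative order of 34 modulo 161 is 22.

22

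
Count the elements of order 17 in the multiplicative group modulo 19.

0

φ(19) = 19 − 1 = 18 = 2 · 3^2.
Since (Z/19Z)^× is cyclic of order 18, the number of elements of order d is φ(d) when d | 18 and 0 otherwise.
17 does not divide 18, so no element of (Z/19Z)^× has order 17.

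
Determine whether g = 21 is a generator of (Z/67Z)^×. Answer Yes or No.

No

φ(67) = 67 − 1 = 66 = 2 · 3 · 11.
Test 21^(66/q) mod 67 for each prime factor q of 66:
21^33 ≡ 1 (mod 67)  [q = 2: ≡ 1 ✗]
21^22 ≡ 29 (mod 67)  [q = 3: ≢ 1 ✓]
21^6 ≡ 24 (mod 67)  [q = 11: ≢ 1 ✓]
Since 21^33 ≡ 1, the order of 21 divides 33 < 66, so 21 is not a primitive root.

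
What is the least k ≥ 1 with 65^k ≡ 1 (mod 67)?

33

Since 65 ∈ (Z/67Z)^×, its order divides φ(67) = 67 − 1 = 66 = 2 · 3 · 11.
Divisors of 66: 1, 2, 3, 6, 11, 22, 33, 66.
Check 65^d mod 67 for each divisor in increasing order:
65^1 ≡ 65
65^2 ≡ 4
65^3 ≡ 59
65^6 ≡ 64
65^11 ≡ 29
65^22 ≡ 37
65^33 ≡ 1
Hence ord(65) = 33.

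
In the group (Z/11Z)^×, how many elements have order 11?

0

φ(11) = 11 − 1 = 10 = 2 · 5.
(Z/11Z)^× is cyclic (|G| = 10); a cyclic group of order m has exactly φ(d) elements of each order d | m, and none otherwise.
11 does not divide 10, so no element of (Z/11Z)^× has order 11.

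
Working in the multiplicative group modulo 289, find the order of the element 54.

272

The order of 54 must divide φ(289) = φ(17^2) = 17·(17−1) = 272 = 2^4 · 17.
Divisors of 272: 1, 2, 4, 8, 16, 17, 34, 68, 136, 272.
Compute 54^d (mod 289) for the divisors d until we hit 1:
54^1 ≡ 54 (mod 289)
54^2 ≡ 26 (mod 289)
54^4 ≡ 98 (mod 289)
54^8 ≡ 67 (mod 289)
54^16 ≡ 154 (mod 289)
54^17 ≡ 224 (mod 289)
54^34 ≡ 179 (mod 289)
54^68 ≡ 251 (mod 289)
54^136 ≡ 288 (mod 289)
54^272 ≡ 1 (mod 289) ✓
Hence ord(54) = 272.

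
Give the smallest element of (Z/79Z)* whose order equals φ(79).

3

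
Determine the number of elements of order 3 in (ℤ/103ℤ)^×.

2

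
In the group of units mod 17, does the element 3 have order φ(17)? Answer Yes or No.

φ(17) = 17 − 1 = 16 = 2^4.
An element g generates (Z/17Z)^× iff g^(16/q) ≢ 1 (mod 17) for each prime q ∈ {2}.
3^8 ≡ 16 (mod 17)  [q = 2: ≢ 1 ✓]
All checks pass, so 3 has order 16 and is a primitive root modulo 17.

Yes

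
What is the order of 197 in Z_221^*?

ord(197) | φ(221) = φ(13·17) = (13−1)·(17−1) = 12·16 = 192 = 2^6 · 3.
Divisors of 192: 1, 2, 3, 4, 6, 8, 12, 16, 24, 32, 48, 64, 96, 192.
Evaluate successive powers at the divisors of 192:
197^1 ≡ 197 (mod 221)
197^2 ≡ 134 (mod 221)
197^3 ≡ 99 (mod 221)
197^4 ≡ 55 (mod 221)
197^6 ≡ 77 (mod 221)
197^8 ≡ 152 (mod 221)
197^12 ≡ 183 (mod 221)
197^16 ≡ 120 (mod 221)
197^24 ≡ 118 (mod 221)
197^32 ≡ 35 (mod 221)
197^48 ≡ 1 (mod 221) ✓
So ord_221(197) = 48.

48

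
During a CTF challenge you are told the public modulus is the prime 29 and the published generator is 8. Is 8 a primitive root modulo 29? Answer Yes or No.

Yes

φ(29) = 29 − 1 = 28 = 2^2 · 7.
8 is a primitive root mod 29 iff 8^(φ(29)/q) ≢ 1 for every prime q | φ(29), i.e. q ∈ {2, 7}.
8^14 ≡ 28 (mod 29)  [q = 2: ≢ 1 ✓]
8^4 ≡ 7 (mod 29)  [q = 7: ≢ 1 ✓]
All checks pass, so 8 has order 28 and is a primitive root modulo 29.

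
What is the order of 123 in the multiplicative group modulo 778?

388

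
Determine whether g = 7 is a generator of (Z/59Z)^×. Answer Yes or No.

φ(59) = 59 − 1 = 58 = 2 · 29.
It suffices to check that the order of 7 is not a proper divisor of 58: compute 7^(58/q) for q ∈ {2, 29}.
7^29 ≡ 1 (mod 59)  [q = 2: ≡ 1 ✗]
7^2 ≡ 49 (mod 59)  [q = 29: ≢ 1 ✓]
The check at q = 2 fails, so 7 generates a proper subgroup.

No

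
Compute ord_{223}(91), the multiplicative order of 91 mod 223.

74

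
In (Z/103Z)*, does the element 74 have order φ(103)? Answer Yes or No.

Yes

φ(103) = 103 − 1 = 102 = 2 · 3 · 17.
74 is a primitive root mod 103 iff 74^(φ(103)/q) ≢ 1 for every prime q | φ(103), i.e. q ∈ {2, 3, 17}.
74^51 ≡ 102 (mod 103)  [q = 2: ≢ 1 ✓]
74^34 ≡ 46 (mod 103)  [q = 3: ≢ 1 ✓]
74^6 ≡ 72 (mod 103)  [q = 17: ≢ 1 ✓]
None equal 1, so ord_103(74) = 102: 74 is a primitive root.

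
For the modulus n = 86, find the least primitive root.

φ(86) = φ(2)·φ(43) = 1·42 = 42 = 2 · 3 · 7.
Test candidates g = 2, 3, … against the prime factors q ∈ {2, 3, 7} of φ(86): g is a generator iff g^(42/q) ≢ 1 for every such q.
g = 2: gcd(2, 86) = 2 > 1, not a unit — skip.
g = 3: 3^21 ≡ 85; 3^14 ≡ 79; 3^6 ≡ 41 — none is 1, so 3 is a primitive root.
So 3 is the smallest generator of (Z/86Z)^×.

3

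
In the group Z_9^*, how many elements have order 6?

2

φ(9) = φ(3^2) = 3·(3−1) = 6 = 2 · 3.
(Z/9Z)^× is cyclic (|G| = 6); a cyclic group of order m has exactly φ(d) elements of each order d | m, and none otherwise.
6 = 2 · 3 divides 6, and φ(6) = 2.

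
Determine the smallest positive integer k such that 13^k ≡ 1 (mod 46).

The order of 13 must divide φ(46) = φ(2)·φ(23) = 1·22 = 22 = 2 · 11.
Divisors of 22: 1, 2, 11, 22.
Test each divisor d:
13^1 ≡ 13
13^2 ≡ 31
13^11 ≡ 1
So ord_46(13) = 11.

11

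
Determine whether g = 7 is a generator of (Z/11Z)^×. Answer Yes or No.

Yes

φ(11) = 11 − 1 = 10 = 2 · 5.
An element g generates (Z/11Z)^× iff g^(10/q) ≢ 1 (mod 11) for each prime q ∈ {2, 5}.
7^5 ≡ 10 (mod 11)  [q = 2: ≢ 1 ✓]
7^2 ≡ 5 (mod 11)  [q = 5: ≢ 1 ✓]
Every test exponent gives a nontrivial residue, hence 7 generates the full group.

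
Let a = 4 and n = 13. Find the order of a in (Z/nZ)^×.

The order of 4 must divide φ(13) = 13 − 1 = 12 = 2^2 · 3.
Divisors of 12: 1, 2, 3, 4, 6, 12.
Evaluate successive powers at the divisors of 12:
4^1 ≡ 4
4^2 ≡ 3
4^3 ≡ 12
4^4 ≡ 9
4^6 ≡ 1
Therefore the multiplicative order of 4 modulo 13 is 6.

6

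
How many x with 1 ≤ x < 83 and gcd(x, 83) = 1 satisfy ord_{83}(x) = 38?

0

φ(83) = 83 − 1 = 82 = 2 · 41.
In a cyclic group of order 82, there are φ(d) elements of order d for each divisor d of 82, and zero for non-divisors.
38 does not divide 82, so no element of (Z/83Z)^× has order 38.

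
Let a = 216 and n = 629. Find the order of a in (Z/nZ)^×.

16

By Lagrange's theorem, ord_629(216) divides φ(629) = φ(17·37) = (17−1)·(37−1) = 16·36 = 576 = 2^6 · 3^2.
Divisors of 576: 1, 2, 3, 4, 6, 8, 9, 12, 16, 18, 24, 32, 36, 48, 64, 72, 96, 144, 192, 288, 576.
Test each divisor d:
216^1 ≡ 216 (mod 629)
216^2 ≡ 110 (mod 629)
216^3 ≡ 487 (mod 629)
216^4 ≡ 149 (mod 629)
216^6 ≡ 36 (mod 629)
216^8 ≡ 186 (mod 629)
216^9 ≡ 549 (mod 629)
216^12 ≡ 38 (mod 629)
216^16 ≡ 1 (mod 629) ✓
The smallest such exponent is 16, so the order of 216 is 16.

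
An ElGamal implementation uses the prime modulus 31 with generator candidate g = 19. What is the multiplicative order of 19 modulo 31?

15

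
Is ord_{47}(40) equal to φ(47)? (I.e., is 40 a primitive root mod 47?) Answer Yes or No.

Yes

φ(47) = 47 − 1 = 46 = 2 · 23.
Test 40^(46/q) mod 47 for each prime factor q of 46:
40^23 ≡ 46 (mod 47)  [q = 2: ≢ 1 ✓]
40^2 ≡ 2 (mod 47)  [q = 23: ≢ 1 ✓]
None equal 1, so ord_47(40) = 46: 40 is a primitive root.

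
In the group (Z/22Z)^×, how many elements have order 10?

4

φ(22) = φ(2)·φ(11) = 1·10 = 10 = 2 · 5.
In a cyclic group of order 10, there are φ(d) elements of order d for each divisor d of 10, and zero for non-divisors.
10 = 2 · 5 divides 10, and φ(10) = 4.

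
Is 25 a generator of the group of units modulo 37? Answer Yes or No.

No

φ(37) = 37 − 1 = 36 = 2^2 · 3^2.
An element g generates (Z/37Z)^× iff g^(36/q) ≢ 1 (mod 37) for each prime q ∈ {2, 3}.
25^18 ≡ 1 (mod 37)  [q = 2: ≡ 1 ✗]
25^12 ≡ 26 (mod 37)  [q = 3: ≢ 1 ✓]
The check at q = 2 fails, so 25 generates a proper subgroup.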